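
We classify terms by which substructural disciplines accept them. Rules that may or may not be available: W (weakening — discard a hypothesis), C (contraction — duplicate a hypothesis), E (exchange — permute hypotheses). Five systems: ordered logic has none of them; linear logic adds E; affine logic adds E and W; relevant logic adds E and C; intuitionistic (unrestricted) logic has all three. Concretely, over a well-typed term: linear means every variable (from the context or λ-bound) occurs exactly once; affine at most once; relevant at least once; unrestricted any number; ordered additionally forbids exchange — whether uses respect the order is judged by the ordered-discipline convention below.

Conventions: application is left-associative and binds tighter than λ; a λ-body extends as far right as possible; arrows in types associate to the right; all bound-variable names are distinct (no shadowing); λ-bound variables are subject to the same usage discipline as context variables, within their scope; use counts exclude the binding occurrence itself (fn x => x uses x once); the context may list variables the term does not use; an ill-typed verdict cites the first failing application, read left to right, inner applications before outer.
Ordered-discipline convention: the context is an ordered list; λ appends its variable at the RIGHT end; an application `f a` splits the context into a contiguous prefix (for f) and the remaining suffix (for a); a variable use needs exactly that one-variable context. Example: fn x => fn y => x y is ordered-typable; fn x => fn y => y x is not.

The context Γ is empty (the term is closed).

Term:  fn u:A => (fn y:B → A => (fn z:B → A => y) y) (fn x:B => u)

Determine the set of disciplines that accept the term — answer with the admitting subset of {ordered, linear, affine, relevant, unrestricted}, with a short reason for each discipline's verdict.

admitted in: unrestricted
usage: u (bound): 1×, y (bound): 2×, z (bound): 0×, x (bound): 0×
uses in reading order: y, y, u
typing: the term checks, with type A → B → A
ordered: ✗ — uses contraction: y ×2; needs weakening: z, x unused
linear: ✗ — uses contraction: y ×2; needs weakening: z, x unused
affine: ✗ — uses contraction: y ×2
relevant: ✗ — needs weakening: z, x unused
unrestricted: ✓ — simply typable at A → B → A; W, C, E all held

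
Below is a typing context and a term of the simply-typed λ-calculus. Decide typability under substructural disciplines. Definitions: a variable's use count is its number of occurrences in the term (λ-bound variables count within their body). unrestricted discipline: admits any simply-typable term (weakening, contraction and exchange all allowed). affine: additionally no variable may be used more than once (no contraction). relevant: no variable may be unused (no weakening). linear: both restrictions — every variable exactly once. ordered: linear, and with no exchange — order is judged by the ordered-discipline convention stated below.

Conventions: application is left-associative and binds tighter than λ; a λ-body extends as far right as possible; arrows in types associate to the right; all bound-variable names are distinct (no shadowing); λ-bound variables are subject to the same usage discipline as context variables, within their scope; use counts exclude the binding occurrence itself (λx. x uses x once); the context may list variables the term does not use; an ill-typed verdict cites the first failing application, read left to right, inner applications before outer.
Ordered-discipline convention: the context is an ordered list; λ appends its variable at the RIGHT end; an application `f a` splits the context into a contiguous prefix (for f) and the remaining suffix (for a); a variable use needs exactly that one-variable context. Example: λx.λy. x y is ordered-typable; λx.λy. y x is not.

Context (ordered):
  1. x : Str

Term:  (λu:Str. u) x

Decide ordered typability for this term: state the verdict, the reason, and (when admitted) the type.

yes — x, u: once each, no exchange needed; term : Str
counts: x=1; u (λ-bound)=1
left-to-right use order: u, x
typing: the term checks, with type Str
all disciplines: ordered ✓ | linear ✓ | affine ✓ | relevant ✓ | unrestricted ✓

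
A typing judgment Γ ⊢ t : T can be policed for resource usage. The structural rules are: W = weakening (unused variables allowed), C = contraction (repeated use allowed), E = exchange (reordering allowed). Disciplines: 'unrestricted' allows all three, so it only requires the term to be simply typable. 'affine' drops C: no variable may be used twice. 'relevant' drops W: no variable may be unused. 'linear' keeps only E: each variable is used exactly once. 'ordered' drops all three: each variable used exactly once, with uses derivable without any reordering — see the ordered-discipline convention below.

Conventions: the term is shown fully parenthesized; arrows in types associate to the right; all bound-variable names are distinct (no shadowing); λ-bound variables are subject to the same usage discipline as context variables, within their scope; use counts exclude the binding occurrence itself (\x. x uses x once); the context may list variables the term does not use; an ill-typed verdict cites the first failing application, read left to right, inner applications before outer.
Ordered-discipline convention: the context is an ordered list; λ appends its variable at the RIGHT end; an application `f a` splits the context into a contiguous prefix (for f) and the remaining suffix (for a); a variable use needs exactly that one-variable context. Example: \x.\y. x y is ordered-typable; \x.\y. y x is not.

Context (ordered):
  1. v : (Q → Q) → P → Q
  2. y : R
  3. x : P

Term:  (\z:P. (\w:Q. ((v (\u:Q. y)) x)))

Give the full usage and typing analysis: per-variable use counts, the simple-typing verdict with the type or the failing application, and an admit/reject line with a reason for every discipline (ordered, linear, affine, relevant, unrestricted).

variable uses: v: 1; y: 1; x: 1; z (λ-bound): 0; w (λ-bound): 0; u (λ-bound): 0
left-to-right use order: v, y, x
typing: ill-typed: argument of type Q → R where Q → Q is required
ordered: ✗, a type mismatch blocks all five
linear: ✗, the type mismatch rejects it
affine: ✗, not simply typable
relevant: ✗, fails simple typing
unrestricted: ✗, a type mismatch blocks all five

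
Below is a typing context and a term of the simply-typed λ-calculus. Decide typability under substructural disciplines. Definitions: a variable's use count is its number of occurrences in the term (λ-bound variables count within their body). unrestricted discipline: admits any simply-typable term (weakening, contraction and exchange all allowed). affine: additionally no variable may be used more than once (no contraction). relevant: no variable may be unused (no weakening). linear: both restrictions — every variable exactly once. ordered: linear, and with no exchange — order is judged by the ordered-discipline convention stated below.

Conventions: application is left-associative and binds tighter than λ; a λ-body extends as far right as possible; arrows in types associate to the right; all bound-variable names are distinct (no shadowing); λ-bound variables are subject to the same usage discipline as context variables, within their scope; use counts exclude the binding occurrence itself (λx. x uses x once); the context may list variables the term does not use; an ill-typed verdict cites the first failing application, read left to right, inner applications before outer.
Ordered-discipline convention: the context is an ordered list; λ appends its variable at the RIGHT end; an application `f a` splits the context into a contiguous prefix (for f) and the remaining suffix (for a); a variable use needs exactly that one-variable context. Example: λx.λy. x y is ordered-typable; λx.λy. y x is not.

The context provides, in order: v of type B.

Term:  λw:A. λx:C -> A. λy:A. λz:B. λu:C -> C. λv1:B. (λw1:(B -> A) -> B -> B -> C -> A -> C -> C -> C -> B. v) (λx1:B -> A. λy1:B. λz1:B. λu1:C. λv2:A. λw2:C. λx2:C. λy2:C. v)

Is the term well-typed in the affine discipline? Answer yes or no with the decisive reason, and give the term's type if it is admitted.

no — repeated use of v ×2
variable uses: v ×2, w [bound] ×0, x [bound] ×0, y [bound] ×0, z [bound] ×0, u [bound] ×0, v1 [bound] ×0, w1 [bound] ×0, x1 [bound] ×0, y1 [bound] ×0, z1 [bound] ×0, u1 [bound] ×0, v2 [bound] ×0, w2 [bound] ×0, x2 [bound] ×0, y2 [bound] ×0
left-to-right use order: v, v
typing: the term checks, with type A -> (C -> A) -> A -> B -> (C -> C) -> B -> B
all disciplines: ordered ✗ | linear ✗ | affine ✗ | relevant ✗ | unrestricted ✓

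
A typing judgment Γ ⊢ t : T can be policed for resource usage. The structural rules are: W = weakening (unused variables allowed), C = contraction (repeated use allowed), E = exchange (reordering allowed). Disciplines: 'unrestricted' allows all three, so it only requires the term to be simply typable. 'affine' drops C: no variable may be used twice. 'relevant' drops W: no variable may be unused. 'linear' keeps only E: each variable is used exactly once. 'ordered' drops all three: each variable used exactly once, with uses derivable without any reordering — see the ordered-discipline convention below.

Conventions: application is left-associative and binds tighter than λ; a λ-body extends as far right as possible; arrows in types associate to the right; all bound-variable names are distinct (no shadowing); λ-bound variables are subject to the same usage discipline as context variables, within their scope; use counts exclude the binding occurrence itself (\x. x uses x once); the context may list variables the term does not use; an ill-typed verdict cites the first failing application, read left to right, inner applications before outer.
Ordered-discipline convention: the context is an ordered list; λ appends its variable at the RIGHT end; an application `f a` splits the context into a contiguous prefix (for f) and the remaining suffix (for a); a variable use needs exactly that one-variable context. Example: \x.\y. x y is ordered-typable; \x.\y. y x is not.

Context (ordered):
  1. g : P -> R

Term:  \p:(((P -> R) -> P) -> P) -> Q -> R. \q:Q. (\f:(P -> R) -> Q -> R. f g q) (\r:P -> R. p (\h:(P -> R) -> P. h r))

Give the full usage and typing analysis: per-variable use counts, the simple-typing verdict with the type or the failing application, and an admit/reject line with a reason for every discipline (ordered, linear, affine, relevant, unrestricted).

use counts: g: 1; p (λ-bound): 1; q (λ-bound): 1; f (λ-bound): 1; r (λ-bound): 1; h (λ-bound): 1
order of uses: f, g, q, p, h, r
typing: well-typed — term : ((((P -> R) -> P) -> P) -> Q -> R) -> Q -> R
ordered ✗ (use order f, g, q, p, h, r needs exchange)
linear ✓ (each of g, p, q, f, r, h used exactly once)
affine ✓ (no duplicate uses among g, p, q, f, r, h)
relevant ✓ (at least one use each (g, p, q, f, r, h))
unrestricted ✓ (well-typed at ((((P -> R) -> P) -> P) -> Q -> R) -> Q -> R; no restrictions here)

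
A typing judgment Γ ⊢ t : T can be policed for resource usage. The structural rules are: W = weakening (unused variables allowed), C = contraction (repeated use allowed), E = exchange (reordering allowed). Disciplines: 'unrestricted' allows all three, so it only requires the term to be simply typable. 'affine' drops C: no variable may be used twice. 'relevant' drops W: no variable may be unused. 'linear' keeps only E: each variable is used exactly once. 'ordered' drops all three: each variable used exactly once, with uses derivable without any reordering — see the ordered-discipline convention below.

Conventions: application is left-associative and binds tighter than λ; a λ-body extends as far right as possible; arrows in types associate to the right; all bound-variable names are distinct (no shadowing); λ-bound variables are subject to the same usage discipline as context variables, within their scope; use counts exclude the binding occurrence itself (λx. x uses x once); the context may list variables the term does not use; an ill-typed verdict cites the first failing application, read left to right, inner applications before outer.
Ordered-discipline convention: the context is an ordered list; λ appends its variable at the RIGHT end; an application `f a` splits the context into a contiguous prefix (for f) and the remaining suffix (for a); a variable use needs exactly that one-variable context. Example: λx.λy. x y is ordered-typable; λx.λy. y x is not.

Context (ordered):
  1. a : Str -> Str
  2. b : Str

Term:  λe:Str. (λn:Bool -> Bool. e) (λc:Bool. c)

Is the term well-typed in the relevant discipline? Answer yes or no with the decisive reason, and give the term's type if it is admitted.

no — a, b, n never used (weakening)
variable uses: a: 0; b: 0; e [bound]: 1; n [bound]: 0; c [bound]: 1
use order (left to right): e, c
typing: the term checks, with type Str -> Str
across the five disciplines: ordered ✗; linear ✗; affine ✓; relevant ✗; unrestricted ✓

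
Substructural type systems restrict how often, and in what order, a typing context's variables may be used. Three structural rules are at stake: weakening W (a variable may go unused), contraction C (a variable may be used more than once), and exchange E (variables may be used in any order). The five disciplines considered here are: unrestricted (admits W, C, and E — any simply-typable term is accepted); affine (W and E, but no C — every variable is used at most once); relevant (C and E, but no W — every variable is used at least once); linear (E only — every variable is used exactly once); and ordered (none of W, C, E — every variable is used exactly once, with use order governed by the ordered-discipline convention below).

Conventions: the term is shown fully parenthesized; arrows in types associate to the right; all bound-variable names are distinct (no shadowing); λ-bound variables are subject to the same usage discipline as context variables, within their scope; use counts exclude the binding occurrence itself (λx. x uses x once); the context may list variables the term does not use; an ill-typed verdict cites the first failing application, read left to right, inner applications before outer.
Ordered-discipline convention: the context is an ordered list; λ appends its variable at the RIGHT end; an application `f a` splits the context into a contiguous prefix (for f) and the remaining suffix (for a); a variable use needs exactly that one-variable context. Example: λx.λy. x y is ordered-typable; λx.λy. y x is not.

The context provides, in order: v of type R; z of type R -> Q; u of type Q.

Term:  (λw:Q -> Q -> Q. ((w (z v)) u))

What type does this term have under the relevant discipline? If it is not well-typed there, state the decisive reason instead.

term : (Q -> Q -> Q) -> Q
usage: v=1; z=1; u=1; w [bound]=1
left-to-right use order: w, z, v, u
typing: well-typed at (Q -> Q -> Q) -> Q
all disciplines: ordered ✗ · linear ✓ · affine ✓ · relevant ✓ · unrestricted ✓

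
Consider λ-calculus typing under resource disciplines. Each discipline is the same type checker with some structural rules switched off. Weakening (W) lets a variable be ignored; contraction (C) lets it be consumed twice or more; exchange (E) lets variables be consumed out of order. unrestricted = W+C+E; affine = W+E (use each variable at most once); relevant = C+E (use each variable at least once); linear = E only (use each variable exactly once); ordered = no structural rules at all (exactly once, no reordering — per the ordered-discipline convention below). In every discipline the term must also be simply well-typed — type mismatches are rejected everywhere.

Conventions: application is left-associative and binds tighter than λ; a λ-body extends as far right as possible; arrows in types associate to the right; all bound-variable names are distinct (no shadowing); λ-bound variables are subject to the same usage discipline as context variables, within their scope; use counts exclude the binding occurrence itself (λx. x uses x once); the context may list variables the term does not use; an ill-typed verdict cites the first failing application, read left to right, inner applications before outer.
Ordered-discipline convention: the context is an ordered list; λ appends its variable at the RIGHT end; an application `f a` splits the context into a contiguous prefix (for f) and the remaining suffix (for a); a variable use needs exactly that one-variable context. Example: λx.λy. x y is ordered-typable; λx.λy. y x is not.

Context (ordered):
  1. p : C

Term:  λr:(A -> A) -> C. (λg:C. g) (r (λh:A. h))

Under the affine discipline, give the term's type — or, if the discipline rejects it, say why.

term : ((A -> A) -> C) -> C
use counts: p: 0; r [bound]: 1; g [bound]: 1; h [bound]: 1
order of uses: g, r, h
typing: well-typed at ((A -> A) -> C) -> C
per-discipline verdicts: ordered ✗; linear ✗; affine ✓; relevant ✗; unrestricted ✓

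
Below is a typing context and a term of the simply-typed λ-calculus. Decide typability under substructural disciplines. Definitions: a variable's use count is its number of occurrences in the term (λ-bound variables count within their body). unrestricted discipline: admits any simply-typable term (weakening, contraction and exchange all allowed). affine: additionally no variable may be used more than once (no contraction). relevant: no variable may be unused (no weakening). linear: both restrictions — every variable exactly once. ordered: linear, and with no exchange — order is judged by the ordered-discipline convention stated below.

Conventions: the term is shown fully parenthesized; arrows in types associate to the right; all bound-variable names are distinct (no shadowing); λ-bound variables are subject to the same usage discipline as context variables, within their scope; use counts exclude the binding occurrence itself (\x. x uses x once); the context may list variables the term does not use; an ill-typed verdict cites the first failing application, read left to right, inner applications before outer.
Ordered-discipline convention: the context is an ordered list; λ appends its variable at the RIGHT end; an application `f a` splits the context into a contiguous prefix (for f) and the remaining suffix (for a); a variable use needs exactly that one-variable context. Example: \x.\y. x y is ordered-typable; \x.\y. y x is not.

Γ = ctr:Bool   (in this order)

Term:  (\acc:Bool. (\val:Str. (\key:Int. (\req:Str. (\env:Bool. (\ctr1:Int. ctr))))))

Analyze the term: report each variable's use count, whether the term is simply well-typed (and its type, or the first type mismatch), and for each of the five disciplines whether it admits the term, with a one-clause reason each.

variable uses: ctr: 1; acc (λ-bound): 0; val (λ-bound): 0; key (λ-bound): 0; req (λ-bound): 0; env (λ-bound): 0; ctr1 (λ-bound): 0
order of uses: ctr
typing: well-typed at Bool -> Str -> Int -> Str -> Bool -> Int -> Bool
ordered: ✗, acc, val, key, req, env, ctr1 never used (weakening)
linear: ✗, acc, val, key, req, env, ctr1 never used (weakening)
affine: ✓, at most one use each (ctr, acc, val, key, req, env, ctr1)
relevant: ✗, acc, val, key, req, env, ctr1 never used (weakening)
unrestricted: ✓, simply typable at Bool -> Str -> Int -> Str -> Bool -> Int -> Bool; W, C, E all held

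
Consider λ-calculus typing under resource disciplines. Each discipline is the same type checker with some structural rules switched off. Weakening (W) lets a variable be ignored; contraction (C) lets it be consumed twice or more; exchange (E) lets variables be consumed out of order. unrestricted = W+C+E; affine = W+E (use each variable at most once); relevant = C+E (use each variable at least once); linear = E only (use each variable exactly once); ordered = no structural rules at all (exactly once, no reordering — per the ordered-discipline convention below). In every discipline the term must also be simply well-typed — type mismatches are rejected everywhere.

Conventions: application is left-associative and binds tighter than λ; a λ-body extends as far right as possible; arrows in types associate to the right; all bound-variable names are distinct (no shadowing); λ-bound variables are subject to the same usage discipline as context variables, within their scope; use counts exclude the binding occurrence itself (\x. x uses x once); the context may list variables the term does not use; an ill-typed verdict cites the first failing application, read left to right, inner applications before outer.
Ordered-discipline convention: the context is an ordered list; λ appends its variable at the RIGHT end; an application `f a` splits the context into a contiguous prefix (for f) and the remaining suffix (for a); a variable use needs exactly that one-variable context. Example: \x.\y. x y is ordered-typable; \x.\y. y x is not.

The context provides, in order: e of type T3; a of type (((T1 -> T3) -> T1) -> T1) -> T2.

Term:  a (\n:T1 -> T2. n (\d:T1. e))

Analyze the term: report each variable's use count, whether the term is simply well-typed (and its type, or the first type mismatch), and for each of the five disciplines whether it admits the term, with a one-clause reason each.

variable uses: e: 1×; a: 1×; n [bound]: 1×; d [bound]: 0×
left-to-right use order: a, n, e
typing: ill-typed: an application expects T1 but receives T1 -> T3
ordered ✗ (a type mismatch blocks all five)
linear ✗ (the type mismatch rejects it)
affine ✗ (not simply typable)
relevant ✗ (fails simple typing)
unrestricted ✗ (a type mismatch blocks all five)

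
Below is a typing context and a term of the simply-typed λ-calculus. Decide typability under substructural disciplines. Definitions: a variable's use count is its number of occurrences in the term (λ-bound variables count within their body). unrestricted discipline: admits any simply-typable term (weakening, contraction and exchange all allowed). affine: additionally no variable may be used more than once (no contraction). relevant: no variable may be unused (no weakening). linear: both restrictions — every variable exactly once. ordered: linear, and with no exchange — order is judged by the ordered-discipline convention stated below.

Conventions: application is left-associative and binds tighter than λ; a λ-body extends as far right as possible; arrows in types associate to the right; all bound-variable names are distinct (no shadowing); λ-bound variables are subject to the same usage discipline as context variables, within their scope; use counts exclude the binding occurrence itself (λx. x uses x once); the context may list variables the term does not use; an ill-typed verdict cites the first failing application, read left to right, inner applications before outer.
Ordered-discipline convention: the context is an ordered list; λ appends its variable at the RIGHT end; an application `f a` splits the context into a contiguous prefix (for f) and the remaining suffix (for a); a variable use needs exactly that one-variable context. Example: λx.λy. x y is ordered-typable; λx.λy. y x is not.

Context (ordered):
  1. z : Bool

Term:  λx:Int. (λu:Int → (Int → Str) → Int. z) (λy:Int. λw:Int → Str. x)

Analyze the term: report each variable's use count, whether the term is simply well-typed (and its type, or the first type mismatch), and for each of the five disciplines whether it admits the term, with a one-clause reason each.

usage: z=1; x (bound)=1; u (bound)=0; y (bound)=0; w (bound)=0
use order (left to right): z, x
typing: the term checks, with type Int → Bool
ordered ✗ (unused: u, y, w — weakening required)
linear ✗ (unused: u, y, w — weakening required)
affine ✓ (none of z, x, u, y, w used more than once)
relevant ✗ (unused: u, y, w — weakening required)
unrestricted ✓ (well-typed at Int → Bool; no restrictions here)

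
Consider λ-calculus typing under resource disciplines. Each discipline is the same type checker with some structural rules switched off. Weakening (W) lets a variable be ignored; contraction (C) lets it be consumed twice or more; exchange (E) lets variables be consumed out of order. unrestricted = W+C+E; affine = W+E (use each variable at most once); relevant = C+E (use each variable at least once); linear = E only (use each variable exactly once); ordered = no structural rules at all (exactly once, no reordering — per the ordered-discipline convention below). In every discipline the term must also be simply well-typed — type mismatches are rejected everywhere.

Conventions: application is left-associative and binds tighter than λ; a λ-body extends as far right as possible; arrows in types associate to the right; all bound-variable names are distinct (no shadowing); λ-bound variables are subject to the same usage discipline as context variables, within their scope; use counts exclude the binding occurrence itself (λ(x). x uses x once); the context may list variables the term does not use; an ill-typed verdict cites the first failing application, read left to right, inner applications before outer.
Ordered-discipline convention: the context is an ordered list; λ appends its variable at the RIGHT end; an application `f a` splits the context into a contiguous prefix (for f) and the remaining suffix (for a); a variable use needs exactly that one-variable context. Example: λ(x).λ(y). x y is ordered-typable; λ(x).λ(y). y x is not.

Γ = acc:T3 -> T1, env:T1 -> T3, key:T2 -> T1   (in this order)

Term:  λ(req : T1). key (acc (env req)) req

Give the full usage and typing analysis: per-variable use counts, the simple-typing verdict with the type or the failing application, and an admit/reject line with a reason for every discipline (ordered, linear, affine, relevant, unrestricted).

variable uses: acc ×1, env ×1, key ×1, req (λ-bound) ×2
order of uses: key, acc, env, req, req
typing: ill-typed: an argument T1 mismatches the expected T2
ordered: ✗ — the type mismatch rejects it
linear: ✗ — not simply typable
affine: ✗ — fails simple typing
relevant: ✗ — a type mismatch blocks all five
unrestricted: ✗ — the type mismatch rejects it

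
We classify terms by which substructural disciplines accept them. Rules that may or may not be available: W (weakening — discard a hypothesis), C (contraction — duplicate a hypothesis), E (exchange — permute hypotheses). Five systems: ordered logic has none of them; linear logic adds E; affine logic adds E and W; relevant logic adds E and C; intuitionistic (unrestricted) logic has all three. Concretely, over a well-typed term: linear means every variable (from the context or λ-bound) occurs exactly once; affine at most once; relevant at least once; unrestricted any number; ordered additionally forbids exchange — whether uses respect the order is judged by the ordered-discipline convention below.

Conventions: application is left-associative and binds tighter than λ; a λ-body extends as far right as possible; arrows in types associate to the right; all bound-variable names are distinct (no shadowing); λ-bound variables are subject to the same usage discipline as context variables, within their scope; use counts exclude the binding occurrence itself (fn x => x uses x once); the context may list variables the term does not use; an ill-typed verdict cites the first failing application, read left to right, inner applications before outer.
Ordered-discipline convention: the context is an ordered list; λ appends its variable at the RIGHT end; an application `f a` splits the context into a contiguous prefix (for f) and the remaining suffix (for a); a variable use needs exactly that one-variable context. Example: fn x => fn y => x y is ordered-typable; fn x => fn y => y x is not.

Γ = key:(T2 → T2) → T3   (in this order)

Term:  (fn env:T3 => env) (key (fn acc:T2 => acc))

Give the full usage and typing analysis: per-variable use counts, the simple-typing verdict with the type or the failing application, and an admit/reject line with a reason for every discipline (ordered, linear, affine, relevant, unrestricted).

usage: key: 1; env [bound]: 1; acc [bound]: 1
use order (left to right): env, key, acc
typing: well-typed — term : T3
ordered ✓ (key, env, acc: once each, no exchange needed)
linear ✓ (each of key, env, acc used exactly once)
affine ✓ (at most one use each (key, env, acc))
relevant ✓ (key, env, acc: all used, weakening unneeded)
unrestricted ✓ (typability at T3 is all that's needed)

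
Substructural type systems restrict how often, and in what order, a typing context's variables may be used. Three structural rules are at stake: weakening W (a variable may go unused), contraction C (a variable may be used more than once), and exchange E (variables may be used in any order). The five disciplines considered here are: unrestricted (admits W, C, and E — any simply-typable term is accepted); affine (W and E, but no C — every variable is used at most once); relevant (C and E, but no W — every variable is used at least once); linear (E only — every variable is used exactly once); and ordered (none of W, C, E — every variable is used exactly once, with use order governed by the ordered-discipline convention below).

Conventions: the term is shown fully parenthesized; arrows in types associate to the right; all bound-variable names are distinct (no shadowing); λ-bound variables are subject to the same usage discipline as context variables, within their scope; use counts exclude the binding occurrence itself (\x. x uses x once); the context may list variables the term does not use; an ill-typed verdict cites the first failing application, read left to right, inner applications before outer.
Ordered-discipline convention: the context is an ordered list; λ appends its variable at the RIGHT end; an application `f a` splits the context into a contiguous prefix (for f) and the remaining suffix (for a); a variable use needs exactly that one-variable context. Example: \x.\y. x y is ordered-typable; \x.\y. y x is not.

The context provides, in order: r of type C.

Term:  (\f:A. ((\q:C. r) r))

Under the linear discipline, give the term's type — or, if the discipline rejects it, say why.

not well-typed under linear — needs contraction — r ×2; unused: f, q — weakening required
usage: r: 2; f [bound]: 0; q [bound]: 0
left-to-right use order: r, r
typing: ✓ — A → C
per-discipline verdicts: ordered ✗ | linear ✗ | affine ✗ | relevant ✗ | unrestricted ✓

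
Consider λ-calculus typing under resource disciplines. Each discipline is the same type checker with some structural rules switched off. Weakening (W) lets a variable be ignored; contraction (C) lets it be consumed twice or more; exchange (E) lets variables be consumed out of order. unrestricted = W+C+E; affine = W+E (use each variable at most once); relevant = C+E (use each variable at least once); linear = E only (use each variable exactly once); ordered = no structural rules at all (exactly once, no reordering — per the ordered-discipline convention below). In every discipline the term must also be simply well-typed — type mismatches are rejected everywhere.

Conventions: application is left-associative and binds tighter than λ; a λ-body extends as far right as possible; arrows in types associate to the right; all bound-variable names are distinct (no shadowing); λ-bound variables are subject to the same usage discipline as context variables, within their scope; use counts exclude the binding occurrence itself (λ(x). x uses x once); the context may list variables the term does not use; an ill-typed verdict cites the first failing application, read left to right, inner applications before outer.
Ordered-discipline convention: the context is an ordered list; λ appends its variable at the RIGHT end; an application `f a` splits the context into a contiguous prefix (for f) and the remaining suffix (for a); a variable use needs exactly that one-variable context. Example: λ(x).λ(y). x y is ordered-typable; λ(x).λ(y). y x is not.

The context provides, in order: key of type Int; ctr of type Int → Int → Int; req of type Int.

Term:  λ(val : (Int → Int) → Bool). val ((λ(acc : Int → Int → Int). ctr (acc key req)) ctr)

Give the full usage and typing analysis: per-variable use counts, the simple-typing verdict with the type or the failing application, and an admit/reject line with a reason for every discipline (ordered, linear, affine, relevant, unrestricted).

variable uses: key: 1; ctr: 2; req: 1; val (bound): 1; acc (bound): 1
uses in reading order: val, ctr, acc, key, req, ctr
typing: well-typed — term : ((Int → Int) → Bool) → Bool
ordered: ✗ — ctr ×2 used more than once (contraction)
linear: ✗ — ctr ×2 used more than once (contraction)
affine: ✗ — ctr ×2 used more than once (contraction)
relevant: ✓ — every one of key, ctr, req, val, acc appears
unrestricted: ✓ — type-checks (((Int → Int) → Bool) → Bool) and nothing is barred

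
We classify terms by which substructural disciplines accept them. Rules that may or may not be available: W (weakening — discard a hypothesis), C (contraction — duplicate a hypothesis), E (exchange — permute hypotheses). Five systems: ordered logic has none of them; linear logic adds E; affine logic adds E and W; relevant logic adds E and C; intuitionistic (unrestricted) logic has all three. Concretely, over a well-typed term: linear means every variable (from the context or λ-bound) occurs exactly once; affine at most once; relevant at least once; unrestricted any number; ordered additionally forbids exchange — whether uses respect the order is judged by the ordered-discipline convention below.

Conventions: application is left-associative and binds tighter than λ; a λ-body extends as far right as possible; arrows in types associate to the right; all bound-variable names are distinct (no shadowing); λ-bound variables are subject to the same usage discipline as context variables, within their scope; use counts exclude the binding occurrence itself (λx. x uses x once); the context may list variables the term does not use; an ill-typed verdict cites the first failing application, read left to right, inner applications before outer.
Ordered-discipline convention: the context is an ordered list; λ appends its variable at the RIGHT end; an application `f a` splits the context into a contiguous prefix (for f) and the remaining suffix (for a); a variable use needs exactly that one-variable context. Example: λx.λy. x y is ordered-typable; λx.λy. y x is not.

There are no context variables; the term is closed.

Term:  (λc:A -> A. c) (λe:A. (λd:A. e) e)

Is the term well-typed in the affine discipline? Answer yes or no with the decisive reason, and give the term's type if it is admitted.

no — e ×2 used more than once (contraction)
counts: c (bound)=1, e (bound)=2, d (bound)=0
uses in reading order: c, e, e
typing: well-typed — term : A -> A
per-discipline verdicts: ordered ✗ | linear ✗ | affine ✗ | relevant ✗ | unrestricted ✓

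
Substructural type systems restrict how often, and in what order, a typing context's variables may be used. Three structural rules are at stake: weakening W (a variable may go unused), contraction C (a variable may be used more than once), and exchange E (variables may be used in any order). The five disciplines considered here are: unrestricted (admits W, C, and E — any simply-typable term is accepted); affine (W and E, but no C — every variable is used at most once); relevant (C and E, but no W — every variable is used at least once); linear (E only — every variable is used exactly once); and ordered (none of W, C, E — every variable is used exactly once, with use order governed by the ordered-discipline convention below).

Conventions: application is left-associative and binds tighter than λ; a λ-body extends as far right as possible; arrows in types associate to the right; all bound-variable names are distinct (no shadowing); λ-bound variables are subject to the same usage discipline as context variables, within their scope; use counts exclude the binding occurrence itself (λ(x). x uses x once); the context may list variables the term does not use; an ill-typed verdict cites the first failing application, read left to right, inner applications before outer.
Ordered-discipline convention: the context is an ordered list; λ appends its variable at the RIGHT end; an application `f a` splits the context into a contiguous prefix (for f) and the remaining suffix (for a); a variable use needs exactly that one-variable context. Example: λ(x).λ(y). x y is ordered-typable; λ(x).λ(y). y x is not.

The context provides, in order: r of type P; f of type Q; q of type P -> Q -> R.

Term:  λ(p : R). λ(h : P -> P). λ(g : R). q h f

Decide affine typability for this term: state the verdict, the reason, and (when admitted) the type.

no — the type mismatch rejects it
counts: r: 0, f: 1, q: 1, p [bound]: 0, h [bound]: 1, g [bound]: 0
use order (left to right): q, h, f
typing: ill-typed: an argument P -> P mismatches the expected P
per-discipline verdicts: ordered ✗ · linear ✗ · affine ✗ · relevant ✗ · unrestricted ✗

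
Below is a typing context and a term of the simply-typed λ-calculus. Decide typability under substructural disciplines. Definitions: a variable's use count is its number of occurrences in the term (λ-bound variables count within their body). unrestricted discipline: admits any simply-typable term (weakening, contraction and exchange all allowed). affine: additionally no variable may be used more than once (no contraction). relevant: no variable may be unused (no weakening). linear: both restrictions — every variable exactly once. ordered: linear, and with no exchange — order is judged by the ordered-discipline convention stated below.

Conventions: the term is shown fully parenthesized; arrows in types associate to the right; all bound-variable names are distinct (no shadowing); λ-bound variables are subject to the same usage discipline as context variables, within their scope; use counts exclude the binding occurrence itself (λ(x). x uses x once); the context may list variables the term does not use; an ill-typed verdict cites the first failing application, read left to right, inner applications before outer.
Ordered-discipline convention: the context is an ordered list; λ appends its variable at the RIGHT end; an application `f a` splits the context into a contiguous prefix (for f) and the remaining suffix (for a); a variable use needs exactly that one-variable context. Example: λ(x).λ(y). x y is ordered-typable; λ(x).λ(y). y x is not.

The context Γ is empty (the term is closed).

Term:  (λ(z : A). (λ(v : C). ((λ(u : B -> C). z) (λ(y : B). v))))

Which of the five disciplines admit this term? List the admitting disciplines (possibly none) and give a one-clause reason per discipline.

accepted by: affine, unrestricted
counts: z (λ-bound) ×1, v (λ-bound) ×1, u (λ-bound) ×0, y (λ-bound) ×0
left-to-right use order: z, v
typing: the term checks, with type A -> C -> A
ordered ✗ (needs weakening: u, y unused)
linear ✗ (needs weakening: u, y unused)
affine ✓ (z, v, u, y: no repeats, contraction unneeded)
relevant ✗ (needs weakening: u, y unused)
unrestricted ✓ (simply typable at A -> C -> A; W, C, E all held)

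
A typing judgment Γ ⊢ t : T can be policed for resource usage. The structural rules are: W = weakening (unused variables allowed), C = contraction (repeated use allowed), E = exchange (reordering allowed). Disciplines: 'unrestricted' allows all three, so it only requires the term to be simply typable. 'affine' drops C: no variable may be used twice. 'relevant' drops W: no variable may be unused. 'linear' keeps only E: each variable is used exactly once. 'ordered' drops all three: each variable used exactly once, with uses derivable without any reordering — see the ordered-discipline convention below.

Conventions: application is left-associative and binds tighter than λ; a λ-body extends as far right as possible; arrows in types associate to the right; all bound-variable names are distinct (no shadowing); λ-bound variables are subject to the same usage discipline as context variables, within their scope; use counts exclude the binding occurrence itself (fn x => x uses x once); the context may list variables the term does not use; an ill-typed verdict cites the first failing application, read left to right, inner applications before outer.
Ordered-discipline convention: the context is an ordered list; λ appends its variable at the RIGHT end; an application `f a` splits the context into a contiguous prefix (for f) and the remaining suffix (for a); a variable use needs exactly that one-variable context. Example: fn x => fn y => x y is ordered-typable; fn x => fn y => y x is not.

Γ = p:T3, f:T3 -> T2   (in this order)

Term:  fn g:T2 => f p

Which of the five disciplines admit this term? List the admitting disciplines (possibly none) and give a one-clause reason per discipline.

accepted by: affine, unrestricted
use counts: p=1; f=1; g (bound)=0
order of uses: f, p
typing: well-typed at T2 -> T2
ordered ✗ (g left unused)
linear ✗ (g left unused)
affine ✓ (p, f, g: no repeats, contraction unneeded)
relevant ✗ (g left unused)
unrestricted ✓ (typability at T2 -> T2 is all that's needed)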